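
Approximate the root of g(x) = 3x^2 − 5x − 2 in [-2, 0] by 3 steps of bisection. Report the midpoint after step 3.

x = -1 gives g = 6, positive; keep [-1, 0]
x = -0.5 gives g = 1.25, positive; keep [-0.5, 0]
x = -0.25 gives g = -0.5625, negative; keep [-0.5, -0.25]

-0.25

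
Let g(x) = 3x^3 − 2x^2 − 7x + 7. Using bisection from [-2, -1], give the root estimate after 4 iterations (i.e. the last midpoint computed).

x = -1.5 gives g = 2.875, positive; keep [-2, -1.5]
x = -1.75 gives g = -2.953125, negative; keep [-1.75, -1.5]
x = -1.625 gives g = 0.220703, positive; keep [-1.75, -1.625]
x = -1.6875 gives g = -1.2991, negative; keep [-1.6875, -1.625]

-1.6875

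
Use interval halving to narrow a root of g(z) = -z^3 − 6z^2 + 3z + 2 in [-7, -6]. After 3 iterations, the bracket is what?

[-6.5, -6.375]

m = -6.5, g(m) = 3.625 (+); new bracket [-6.5, -6]
m = -6.25, g(m) = -6.984375 (−); new bracket [-6.5, -6.25]
m = -6.375, g(m) = -1.884766 (−); new bracket [-6.5, -6.375]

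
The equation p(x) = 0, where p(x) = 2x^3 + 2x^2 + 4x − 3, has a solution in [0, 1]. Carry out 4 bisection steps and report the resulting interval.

m = 0.5, p(m) = -0.25 (−); new bracket [0.5, 1]
m = 0.75, p(m) = 1.96875 (+); new bracket [0.5, 0.75]
m = 0.625, p(m) = 0.769531 (+); new bracket [0.5, 0.625]
m = 0.5625, p(m) = 0.2388 (+); new bracket [0.5, 0.5625]

[0.5, 0.5625]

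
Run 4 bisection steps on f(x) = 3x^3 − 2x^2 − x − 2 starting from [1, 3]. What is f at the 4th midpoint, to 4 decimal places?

0.6426

m = 2, f(m) = 12 (+); new bracket [1, 2]
m = 1.5, f(m) = 2.125 (+); new bracket [1, 1.5]
m = 1.25, f(m) = -0.515625 (−); new bracket [1.25, 1.5]
m = 1.375, f(m) = 0.6426 (+); new bracket [1.25, 1.375]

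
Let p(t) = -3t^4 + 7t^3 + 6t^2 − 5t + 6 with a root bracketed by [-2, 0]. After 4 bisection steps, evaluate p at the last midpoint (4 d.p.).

-4.7019

m = -1, p(m) = 7 (+); new bracket [-2, -1]
m = -1.5, p(m) = -11.8125 (−); new bracket [-1.5, -1]
m = -1.25, p(m) = 0.628906 (+); new bracket [-1.5, -1.25]
m = -1.375, p(m) = -4.7019 (−); new bracket [-1.375, -1.25]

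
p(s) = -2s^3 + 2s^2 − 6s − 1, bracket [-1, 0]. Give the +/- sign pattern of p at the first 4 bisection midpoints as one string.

++-+

p(-0.5) = 2.75 > 0, so the root lies in [-0.5, 0]
p(-0.25) = 0.65625 > 0, so the root lies in [-0.25, 0]
p(-0.125) = -0.214844 < 0, so the root lies in [-0.25, -0.125]
p(-0.1875) = 0.2085 > 0, so the root lies in [-0.1875, -0.125]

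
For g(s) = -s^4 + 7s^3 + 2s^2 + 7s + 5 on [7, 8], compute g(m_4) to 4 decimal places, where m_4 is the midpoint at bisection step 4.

s = 7.5 gives g = -40.9375, negative; keep [7, 7.5]
s = 7.25 gives g = 65.605469, positive; keep [7.25, 7.5]
s = 7.375 gives g = 14.982178, positive; keep [7.375, 7.5]
s = 7.4375 gives g = -12.2991, negative; keep [7.375, 7.4375]

-12.2991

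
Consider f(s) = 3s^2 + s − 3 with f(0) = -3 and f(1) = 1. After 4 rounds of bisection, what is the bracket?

f(0.5) = -1.75 < 0, so the root lies in [0.5, 1]
f(0.75) = -0.5625 < 0, so the root lies in [0.75, 1]
f(0.875) = 0.171875 > 0, so the root lies in [0.75, 0.875]
f(0.8125) = -0.207 < 0, so the root lies in [0.8125, 0.875]

[0.8125, 0.875]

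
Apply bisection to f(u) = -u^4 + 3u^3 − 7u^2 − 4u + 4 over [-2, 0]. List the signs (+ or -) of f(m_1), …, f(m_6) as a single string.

-++-++

f(-1) = -3 < 0, so the root lies in [-1, 0]
f(-0.5) = 3.8125 > 0, so the root lies in [-1, -0.5]
f(-0.75) = 1.480469 > 0, so the root lies in [-1, -0.75]
f(-0.875) = -0.4553 < 0, so the root lies in [-0.875, -0.75]
f(-0.8125) = 0.584 > 0, so the root lies in [-0.875, -0.8125]
f(-0.84375) = 0.0827 > 0, so the root lies in [-0.875, -0.84375]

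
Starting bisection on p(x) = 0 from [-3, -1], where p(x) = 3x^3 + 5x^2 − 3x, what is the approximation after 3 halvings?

-2.25

p(-2) = 2 > 0, so the root lies in [-3, -2]
p(-2.5) = -8.125 < 0, so the root lies in [-2.5, -2]
p(-2.25) = -2.109375 < 0, so the root lies in [-2.25, -2]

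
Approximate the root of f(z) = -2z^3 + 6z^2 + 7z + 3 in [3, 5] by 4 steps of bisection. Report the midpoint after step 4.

f(4) = -1 < 0, so the root lies in [3, 4]
f(3.5) = 15.25 > 0, so the root lies in [3.5, 4]
f(3.75) = 8.15625 > 0, so the root lies in [3.75, 4]
f(3.875) = 3.8477 > 0, so the root lies in [3.875, 4]

3.875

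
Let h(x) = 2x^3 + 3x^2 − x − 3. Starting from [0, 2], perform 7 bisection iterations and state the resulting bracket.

midpoint 1: h = 1 > 0 → [0, 1]
midpoint 0.5: h = -2.5 < 0 → [0.5, 1]
midpoint 0.75: h = -1.21875 < 0 → [0.75, 1]
midpoint 0.875: h = -0.2383 < 0 → [0.875, 1]
midpoint 0.9375: h = 0.3472 > 0 → [0.875, 0.9375]
midpoint 0.90625: h = 0.0462 > 0 → [0.875, 0.90625]
midpoint 0.890625: h = -0.0981 < 0 → [0.890625, 0.90625]

[0.890625, 0.90625]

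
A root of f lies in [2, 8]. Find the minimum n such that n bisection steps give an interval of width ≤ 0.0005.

14

Width after n steps is 6/2^n. Need 2^n ≥ 6/0.0005 = 12000.
2^13 = 8192 < 12000 ≤ 2^14 = 16384, so n = 14.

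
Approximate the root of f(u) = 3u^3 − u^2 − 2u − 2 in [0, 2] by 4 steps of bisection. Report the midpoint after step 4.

midpoint 1: f = -2 < 0 → [1, 2]
midpoint 1.5: f = 2.875 > 0 → [1, 1.5]
midpoint 1.25: f = -0.203125 < 0 → [1.25, 1.5]
midpoint 1.375: f = 1.1582 > 0 → [1.25, 1.375]

1.375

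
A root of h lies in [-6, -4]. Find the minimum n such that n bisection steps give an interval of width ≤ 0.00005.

Width after n steps is 2/2^n. Need 2^n ≥ 2/0.00005 = 40000.
2^15 = 32768 < 40000 ≤ 2^16 = 65536, so n = 16.

16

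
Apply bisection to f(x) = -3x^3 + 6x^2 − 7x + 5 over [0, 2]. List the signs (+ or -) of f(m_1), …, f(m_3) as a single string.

midpoint 1: f = 1 > 0 → [1, 2]
midpoint 1.5: f = -2.125 < 0 → [1, 1.5]
midpoint 1.25: f = -0.234375 < 0 → [1, 1.25]

+--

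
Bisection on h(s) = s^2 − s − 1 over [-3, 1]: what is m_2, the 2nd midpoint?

s = -1 gives h = 1, positive; keep [-1, 1]
s = 0 gives h = -1, negative; keep [-1, 0]

0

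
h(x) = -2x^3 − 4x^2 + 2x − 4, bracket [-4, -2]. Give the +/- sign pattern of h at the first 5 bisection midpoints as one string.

h(-3) = 8 > 0, so the root lies in [-3, -2]
h(-2.5) = -2.75 < 0, so the root lies in [-3, -2.5]
h(-2.75) = 1.84375 > 0, so the root lies in [-2.75, -2.5]
h(-2.625) = -0.6367 < 0, so the root lies in [-2.75, -2.625]
h(-2.6875) = 0.5562 > 0, so the root lies in [-2.6875, -2.625]

+-+-+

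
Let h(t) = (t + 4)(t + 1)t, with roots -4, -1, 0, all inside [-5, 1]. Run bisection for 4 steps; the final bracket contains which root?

midpoint -2: h = 4 > 0 → [-5, -2]
midpoint -3.5: h = 4.375 > 0 → [-5, -3.5]
midpoint -4.25: h = -3.453125 < 0 → [-4.25, -3.5]
midpoint -3.875: h = 1.3926 > 0 → [-4.25, -3.875]

-4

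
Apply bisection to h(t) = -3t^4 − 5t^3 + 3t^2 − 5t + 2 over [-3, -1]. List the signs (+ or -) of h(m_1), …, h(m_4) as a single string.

+-++

t = -2 gives h = 16, positive; keep [-3, -2]
t = -2.5 gives h = -5.8125, negative; keep [-2.5, -2]
t = -2.25 gives h = 8.503906, positive; keep [-2.5, -2.25]
t = -2.375 gives h = 2.3293, positive; keep [-2.5, -2.375]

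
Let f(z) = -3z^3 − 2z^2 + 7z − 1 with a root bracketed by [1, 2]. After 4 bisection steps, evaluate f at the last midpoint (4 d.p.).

-0.5315

z = 1.5 gives f = -5.125, negative; keep [1, 1.5]
z = 1.25 gives f = -1.234375, negative; keep [1, 1.25]
z = 1.125 gives f = 0.072266, positive; keep [1.125, 1.25]
z = 1.1875 gives f = -0.5315, negative; keep [1.125, 1.1875]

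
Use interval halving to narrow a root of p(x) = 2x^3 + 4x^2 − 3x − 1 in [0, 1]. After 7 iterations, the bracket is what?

p(0.5) = -1.25 < 0, so the root lies in [0.5, 1]
p(0.75) = -0.15625 < 0, so the root lies in [0.75, 1]
p(0.875) = 0.777344 > 0, so the root lies in [0.75, 0.875]
p(0.8125) = 0.2759 > 0, so the root lies in [0.75, 0.8125]
p(0.78125) = 0.0513 > 0, so the root lies in [0.75, 0.78125]
p(0.765625) = -0.0546 < 0, so the root lies in [0.765625, 0.78125]
p(0.7734375) = -0.0021 < 0, so the root lies in [0.7734375, 0.78125]

[0.7734375, 0.78125]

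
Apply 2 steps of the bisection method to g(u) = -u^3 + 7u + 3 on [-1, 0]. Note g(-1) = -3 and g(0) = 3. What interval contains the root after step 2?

[-0.5, -0.25]

u = -0.5 gives g = -0.375, negative; keep [-0.5, 0]
u = -0.25 gives g = 1.265625, positive; keep [-0.5, -0.25]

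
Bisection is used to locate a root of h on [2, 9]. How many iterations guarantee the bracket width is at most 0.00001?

20

Width after n steps is 7/2^n. Need 2^n ≥ 7/0.00001 = 700000.
2^19 = 524288 < 700000 ≤ 2^20 = 1048576, so n = 20.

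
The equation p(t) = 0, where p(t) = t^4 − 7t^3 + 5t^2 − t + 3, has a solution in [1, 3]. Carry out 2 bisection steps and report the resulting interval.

[1, 1.5]

m = 2, p(m) = -19 (−); new bracket [1, 2]
m = 1.5, p(m) = -5.8125 (−); new bracket [1, 1.5]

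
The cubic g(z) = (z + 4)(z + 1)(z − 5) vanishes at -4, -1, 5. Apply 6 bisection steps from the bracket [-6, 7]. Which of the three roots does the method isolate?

m = 0.5, g(m) = -30.375 (−); new bracket [0.5, 7]
m = 3.75, g(m) = -46.015625 (−); new bracket [3.75, 7]
m = 5.375, g(m) = 22.412109 (+); new bracket [3.75, 5.375]
m = 4.5625, g(m) = -20.8376 (−); new bracket [4.5625, 5.375]
m = 4.96875, g(m) = -1.6729 (−); new bracket [4.96875, 5.375]
m = 5.171875, g(m) = 9.7294 (+); new bracket [4.96875, 5.171875]

5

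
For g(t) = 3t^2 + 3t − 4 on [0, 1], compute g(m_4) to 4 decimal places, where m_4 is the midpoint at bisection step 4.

m = 0.5, g(m) = -1.75 (−); new bracket [0.5, 1]
m = 0.75, g(m) = -0.0625 (−); new bracket [0.75, 1]
m = 0.875, g(m) = 0.921875 (+); new bracket [0.75, 0.875]
m = 0.8125, g(m) = 0.418 (+); new bracket [0.75, 0.8125]

0.4180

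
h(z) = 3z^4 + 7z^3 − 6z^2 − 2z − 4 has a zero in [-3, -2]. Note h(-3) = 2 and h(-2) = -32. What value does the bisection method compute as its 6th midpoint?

z = -2.5 gives h = -28.6875, negative; keep [-3, -2.5]
z = -2.75 gives h = -17.878906, negative; keep [-3, -2.75]
z = -2.875 gives h = -9.227783, negative; keep [-3, -2.875]
z = -2.9375 gives h = -3.9563, negative; keep [-3, -2.9375]
z = -2.96875 gives h = -1.0663, negative; keep [-3, -2.96875]
z = -2.984375 gives h = 0.4445, positive; keep [-2.984375, -2.96875]

-2.984375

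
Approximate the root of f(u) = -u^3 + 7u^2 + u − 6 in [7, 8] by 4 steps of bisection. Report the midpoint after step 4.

7.0625

f(7.5) = -26.625 < 0, so the root lies in [7, 7.5]
f(7.25) = -11.890625 < 0, so the root lies in [7, 7.25]
f(7.125) = -5.220703 < 0, so the root lies in [7, 7.125]
f(7.0625) = -2.0549 < 0, so the root lies in [7, 7.0625]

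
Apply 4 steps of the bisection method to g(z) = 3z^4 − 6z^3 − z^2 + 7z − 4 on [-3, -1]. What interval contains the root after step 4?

m = -2, g(m) = 74 (+); new bracket [-2, -1]
m = -1.5, g(m) = 18.6875 (+); new bracket [-1.5, -1]
m = -1.25, g(m) = 4.730469 (+); new bracket [-1.25, -1]
m = -1.125, g(m) = 0.2078 (+); new bracket [-1.125, -1]

[-1.125, -1]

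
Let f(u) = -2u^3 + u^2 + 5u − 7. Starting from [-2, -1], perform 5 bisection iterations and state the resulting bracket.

f(-1.5) = -5.5 < 0, so the root lies in [-2, -1.5]
f(-1.75) = -1.96875 < 0, so the root lies in [-2, -1.75]
f(-1.875) = 0.324219 > 0, so the root lies in [-1.875, -1.75]
f(-1.8125) = -0.8687 < 0, so the root lies in [-1.875, -1.8125]
f(-1.84375) = -0.284 < 0, so the root lies in [-1.875, -1.84375]

[-1.875, -1.84375]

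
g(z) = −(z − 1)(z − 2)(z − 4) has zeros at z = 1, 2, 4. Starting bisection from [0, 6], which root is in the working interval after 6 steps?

m = 3, g(m) = 2 (+); new bracket [3, 6]
m = 4.5, g(m) = -4.375 (−); new bracket [3, 4.5]
m = 3.75, g(m) = 1.203125 (+); new bracket [3.75, 4.5]
m = 4.125, g(m) = -0.8301 (−); new bracket [3.75, 4.125]
m = 3.9375, g(m) = 0.3557 (+); new bracket [3.9375, 4.125]
m = 4.03125, g(m) = -0.1924 (−); new bracket [3.9375, 4.03125]

4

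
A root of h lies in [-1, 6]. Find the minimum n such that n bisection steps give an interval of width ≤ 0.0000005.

24

Width after n steps is 7/2^n. Need 2^n ≥ 7/0.0000005 = 14000000.
2^23 = 8388608 < 14000000 ≤ 2^24 = 16777216, so n = 24.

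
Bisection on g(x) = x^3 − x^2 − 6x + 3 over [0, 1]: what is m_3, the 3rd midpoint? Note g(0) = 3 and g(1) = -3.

g(0.5) = -0.125 < 0, so the root lies in [0, 0.5]
g(0.25) = 1.453125 > 0, so the root lies in [0.25, 0.5]
g(0.375) = 0.662109 > 0, so the root lies in [0.375, 0.5]

0.375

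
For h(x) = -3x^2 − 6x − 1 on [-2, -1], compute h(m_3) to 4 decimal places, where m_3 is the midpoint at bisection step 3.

-0.2969

midpoint -1.5: h = 1.25 > 0 → [-2, -1.5]
midpoint -1.75: h = 0.3125 > 0 → [-2, -1.75]
midpoint -1.875: h = -0.296875 < 0 → [-1.875, -1.75]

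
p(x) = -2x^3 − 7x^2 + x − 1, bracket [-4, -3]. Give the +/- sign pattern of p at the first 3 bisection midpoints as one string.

midpoint -3.5: p = -4.5 < 0 → [-4, -3.5]
midpoint -3.75: p = 2.28125 > 0 → [-3.75, -3.5]
midpoint -3.625: p = -1.339844 < 0 → [-3.75, -3.625]

-+-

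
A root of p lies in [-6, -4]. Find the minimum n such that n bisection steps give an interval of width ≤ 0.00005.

Width after n steps is 2/2^n. Need 2^n ≥ 2/0.00005 = 40000.
2^15 = 32768 < 40000 ≤ 2^16 = 65536, so n = 16.

16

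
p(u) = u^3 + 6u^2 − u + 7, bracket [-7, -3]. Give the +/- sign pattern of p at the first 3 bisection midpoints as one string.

++-

p(-5) = 37 > 0, so the root lies in [-7, -5]
p(-6) = 13 > 0, so the root lies in [-7, -6]
p(-6.5) = -7.625 < 0, so the root lies in [-6.5, -6]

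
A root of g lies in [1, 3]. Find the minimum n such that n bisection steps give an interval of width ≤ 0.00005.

16

Width after n steps is 2/2^n. Need 2^n ≥ 2/0.00005 = 40000.
2^15 = 32768 < 40000 ≤ 2^16 = 65536, so n = 16.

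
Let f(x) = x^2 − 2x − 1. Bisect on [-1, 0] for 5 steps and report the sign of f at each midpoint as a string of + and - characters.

x = -0.5 gives f = 0.25, positive; keep [-0.5, 0]
x = -0.25 gives f = -0.4375, negative; keep [-0.5, -0.25]
x = -0.375 gives f = -0.109375, negative; keep [-0.5, -0.375]
x = -0.4375 gives f = 0.0664, positive; keep [-0.4375, -0.375]
x = -0.40625 gives f = -0.0225, negative; keep [-0.4375, -0.40625]

+--+-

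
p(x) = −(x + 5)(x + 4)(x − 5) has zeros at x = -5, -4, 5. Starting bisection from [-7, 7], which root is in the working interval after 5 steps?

m = 0, p(m) = 100 (+); new bracket [0, 7]
m = 3.5, p(m) = 95.625 (+); new bracket [3.5, 7]
m = 5.25, p(m) = -23.703125 (−); new bracket [3.5, 5.25]
m = 4.375, p(m) = 49.0723 (+); new bracket [4.375, 5.25]
m = 4.8125, p(m) = 16.2136 (+); new bracket [4.8125, 5.25]

5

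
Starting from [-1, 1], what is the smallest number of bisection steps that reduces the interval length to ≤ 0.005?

Width after n steps is 2/2^n. Need 2^n ≥ 2/0.005 = 400.
2^8 = 256 < 400 ≤ 2^9 = 512, so n = 9.

9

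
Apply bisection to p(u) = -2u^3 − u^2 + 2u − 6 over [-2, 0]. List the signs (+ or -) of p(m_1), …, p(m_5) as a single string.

m = -1, p(m) = -7 (−); new bracket [-2, -1]
m = -1.5, p(m) = -4.5 (−); new bracket [-2, -1.5]
m = -1.75, p(m) = -1.84375 (−); new bracket [-2, -1.75]
m = -1.875, p(m) = -0.082 (−); new bracket [-2, -1.875]
m = -1.9375, p(m) = 0.9175 (+); new bracket [-1.9375, -1.875]

----+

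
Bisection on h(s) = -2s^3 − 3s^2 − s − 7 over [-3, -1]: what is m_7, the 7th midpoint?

m = -2, h(m) = -1 (−); new bracket [-3, -2]
m = -2.5, h(m) = 8 (+); new bracket [-2.5, -2]
m = -2.25, h(m) = 2.84375 (+); new bracket [-2.25, -2]
m = -2.125, h(m) = 0.7695 (+); new bracket [-2.125, -2]
m = -2.0625, h(m) = -0.1519 (−); new bracket [-2.125, -2.0625]
m = -2.09375, h(m) = 0.2995 (+); new bracket [-2.09375, -2.0625]
m = -2.078125, h(m) = 0.0715 (+); new bracket [-2.078125, -2.0625]

-2.078125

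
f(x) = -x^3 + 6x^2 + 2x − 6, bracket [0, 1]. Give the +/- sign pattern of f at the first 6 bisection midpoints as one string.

midpoint 0.5: f = -3.625 < 0 → [0.5, 1]
midpoint 0.75: f = -1.546875 < 0 → [0.75, 1]
midpoint 0.875: f = -0.326172 < 0 → [0.875, 1]
midpoint 0.9375: f = 0.3245 > 0 → [0.875, 0.9375]
midpoint 0.90625: f = -0.0041 < 0 → [0.90625, 0.9375]
midpoint 0.921875: f = 0.1594 > 0 → [0.90625, 0.921875]

---+-+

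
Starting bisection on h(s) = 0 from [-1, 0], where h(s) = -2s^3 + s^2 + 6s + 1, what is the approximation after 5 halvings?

-0.15625

h(-0.5) = -1.5 < 0, so the root lies in [-0.5, 0]
h(-0.25) = -0.40625 < 0, so the root lies in [-0.25, 0]
h(-0.125) = 0.269531 > 0, so the root lies in [-0.25, -0.125]
h(-0.1875) = -0.0767 < 0, so the root lies in [-0.1875, -0.125]
h(-0.15625) = 0.0945 > 0, so the root lies in [-0.1875, -0.15625]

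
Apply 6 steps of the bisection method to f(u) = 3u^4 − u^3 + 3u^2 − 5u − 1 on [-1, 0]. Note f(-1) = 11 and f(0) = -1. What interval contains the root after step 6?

[-0.1875, -0.171875]

u = -0.5 gives f = 2.5625, positive; keep [-0.5, 0]
u = -0.25 gives f = 0.464844, positive; keep [-0.25, 0]
u = -0.125 gives f = -0.325439, negative; keep [-0.25, -0.125]
u = -0.1875 gives f = 0.0533, positive; keep [-0.1875, -0.125]
u = -0.15625 gives f = -0.1399, negative; keep [-0.1875, -0.15625]
u = -0.171875 gives f = -0.0443, negative; keep [-0.1875, -0.171875]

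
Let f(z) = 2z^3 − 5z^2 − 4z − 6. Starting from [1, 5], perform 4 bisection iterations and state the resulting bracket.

[3.25, 3.5]

f(3) = -9 < 0, so the root lies in [3, 5]
f(4) = 26 > 0, so the root lies in [3, 4]
f(3.5) = 4.5 > 0, so the root lies in [3, 3.5]
f(3.25) = -3.1562 < 0, so the root lies in [3.25, 3.5]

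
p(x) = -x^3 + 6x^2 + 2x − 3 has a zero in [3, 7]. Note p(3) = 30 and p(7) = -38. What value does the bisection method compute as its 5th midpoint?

6.125

midpoint 5: p = 32 > 0 → [5, 7]
midpoint 6: p = 9 > 0 → [6, 7]
midpoint 6.5: p = -11.125 < 0 → [6, 6.5]
midpoint 6.25: p = -0.2656 < 0 → [6, 6.25]
midpoint 6.125: p = 4.5605 > 0 → [6.125, 6.25]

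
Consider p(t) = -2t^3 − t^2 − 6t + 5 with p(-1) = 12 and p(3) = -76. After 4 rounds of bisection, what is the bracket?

[0.5, 0.75]

m = 1, p(m) = -4 (−); new bracket [-1, 1]
m = 0, p(m) = 5 (+); new bracket [0, 1]
m = 0.5, p(m) = 1.5 (+); new bracket [0.5, 1]
m = 0.75, p(m) = -0.9062 (−); new bracket [0.5, 0.75]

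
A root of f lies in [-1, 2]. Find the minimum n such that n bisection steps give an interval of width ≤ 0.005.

Width after n steps is 3/2^n. Need 2^n ≥ 3/0.005 = 600.
2^9 = 512 < 600 ≤ 2^10 = 1024, so n = 10.

10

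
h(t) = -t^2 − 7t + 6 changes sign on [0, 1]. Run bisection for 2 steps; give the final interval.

[0.75, 1]

m = 0.5, h(m) = 2.25 (+); new bracket [0.5, 1]
m = 0.75, h(m) = 0.1875 (+); new bracket [0.75, 1]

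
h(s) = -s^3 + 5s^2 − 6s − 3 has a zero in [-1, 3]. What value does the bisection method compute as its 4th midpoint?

-0.25

s = 1 gives h = -5, negative; keep [-1, 1]
s = 0 gives h = -3, negative; keep [-1, 0]
s = -0.5 gives h = 1.375, positive; keep [-0.5, 0]
s = -0.25 gives h = -1.1719, negative; keep [-0.5, -0.25]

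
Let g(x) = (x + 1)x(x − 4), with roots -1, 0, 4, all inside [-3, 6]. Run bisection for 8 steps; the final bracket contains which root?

m = 1.5, g(m) = -9.375 (−); new bracket [1.5, 6]
m = 3.75, g(m) = -4.453125 (−); new bracket [3.75, 6]
m = 4.875, g(m) = 25.060547 (+); new bracket [3.75, 4.875]
m = 4.3125, g(m) = 7.1594 (+); new bracket [3.75, 4.3125]
m = 4.03125, g(m) = 0.6338 (+); new bracket [3.75, 4.03125]
m = 3.890625, g(m) = -2.0811 (−); new bracket [3.890625, 4.03125]
m = 3.9609375, g(m) = -0.7676 (−); new bracket [3.9609375, 4.03125]
m = 3.99609375, g(m) = -0.078 (−); new bracket [3.99609375, 4.03125]

4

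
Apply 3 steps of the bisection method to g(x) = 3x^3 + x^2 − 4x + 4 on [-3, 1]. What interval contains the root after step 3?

[-2, -1.5]

x = -1 gives g = 6, positive; keep [-3, -1]
x = -2 gives g = -8, negative; keep [-2, -1]
x = -1.5 gives g = 2.125, positive; keep [-2, -1.5]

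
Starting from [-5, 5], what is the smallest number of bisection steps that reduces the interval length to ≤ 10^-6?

24

Width after n steps is 10/2^n. Need 2^n ≥ 10/10^-6 = 10000000.
2^23 = 8388608 < 10000000 ≤ 2^24 = 16777216, so n = 24.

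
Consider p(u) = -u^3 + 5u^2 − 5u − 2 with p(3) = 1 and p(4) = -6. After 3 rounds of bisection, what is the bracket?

p(3.5) = -1.125 < 0, so the root lies in [3, 3.5]
p(3.25) = 0.234375 > 0, so the root lies in [3.25, 3.5]
p(3.375) = -0.365234 < 0, so the root lies in [3.25, 3.375]

[3.25, 3.375]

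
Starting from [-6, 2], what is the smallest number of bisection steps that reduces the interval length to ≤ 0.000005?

21

Width after n steps is 8/2^n. Need 2^n ≥ 8/0.000005 = 1600000.
2^20 = 1048576 < 1600000 ≤ 2^21 = 2097152, so n = 21.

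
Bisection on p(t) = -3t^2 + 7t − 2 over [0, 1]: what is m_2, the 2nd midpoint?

p(0.5) = 0.75 > 0, so the root lies in [0, 0.5]
p(0.25) = -0.4375 < 0, so the root lies in [0.25, 0.5]

0.25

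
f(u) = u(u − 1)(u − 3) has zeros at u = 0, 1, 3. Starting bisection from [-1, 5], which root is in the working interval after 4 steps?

3

midpoint 2: f = -2 < 0 → [2, 5]
midpoint 3.5: f = 4.375 > 0 → [2, 3.5]
midpoint 2.75: f = -1.203125 < 0 → [2.75, 3.5]
midpoint 3.125: f = 0.8301 > 0 → [2.75, 3.125]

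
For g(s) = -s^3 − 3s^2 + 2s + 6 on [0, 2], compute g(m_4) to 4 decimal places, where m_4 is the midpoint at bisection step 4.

m = 1, g(m) = 4 (+); new bracket [1, 2]
m = 1.5, g(m) = -1.125 (−); new bracket [1, 1.5]
m = 1.25, g(m) = 1.859375 (+); new bracket [1.25, 1.5]
m = 1.375, g(m) = 0.4785 (+); new bracket [1.375, 1.5]

0.4785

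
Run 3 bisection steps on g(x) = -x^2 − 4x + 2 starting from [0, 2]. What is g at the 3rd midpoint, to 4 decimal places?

0.9375

g(1) = -3 < 0, so the root lies in [0, 1]
g(0.5) = -0.25 < 0, so the root lies in [0, 0.5]
g(0.25) = 0.9375 > 0, so the root lies in [0.25, 0.5]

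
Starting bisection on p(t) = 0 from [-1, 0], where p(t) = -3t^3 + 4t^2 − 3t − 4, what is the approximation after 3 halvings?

p(-0.5) = -1.125 < 0, so the root lies in [-1, -0.5]
p(-0.75) = 1.765625 > 0, so the root lies in [-0.75, -0.5]
p(-0.625) = 0.169922 > 0, so the root lies in [-0.625, -0.5]

-0.625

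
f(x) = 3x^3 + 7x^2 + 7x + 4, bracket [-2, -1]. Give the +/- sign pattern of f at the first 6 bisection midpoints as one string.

-+-+-+

m = -1.5, f(m) = -0.875 (−); new bracket [-1.5, -1]
m = -1.25, f(m) = 0.328125 (+); new bracket [-1.5, -1.25]
m = -1.375, f(m) = -0.189453 (−); new bracket [-1.375, -1.25]
m = -1.3125, f(m) = 0.0881 (+); new bracket [-1.375, -1.3125]
m = -1.34375, f(m) = -0.0457 (−); new bracket [-1.34375, -1.3125]
m = -1.328125, f(m) = 0.0224 (+); new bracket [-1.34375, -1.328125]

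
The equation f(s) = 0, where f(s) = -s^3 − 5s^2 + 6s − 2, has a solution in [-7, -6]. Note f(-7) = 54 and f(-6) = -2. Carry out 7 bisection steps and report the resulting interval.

[-6.0546875, -6.046875]

m = -6.5, f(m) = 22.375 (+); new bracket [-6.5, -6]
m = -6.25, f(m) = 9.328125 (+); new bracket [-6.25, -6]
m = -6.125, f(m) = 3.455078 (+); new bracket [-6.125, -6]
m = -6.0625, f(m) = 0.676 (+); new bracket [-6.0625, -6]
m = -6.03125, f(m) = -0.6748 (−); new bracket [-6.0625, -6.03125]
m = -6.046875, f(m) = -0.0026 (−); new bracket [-6.0625, -6.046875]
m = -6.0546875, f(m) = 0.3359 (+); new bracket [-6.0546875, -6.046875]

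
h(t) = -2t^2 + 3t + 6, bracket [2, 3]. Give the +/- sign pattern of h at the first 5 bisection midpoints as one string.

m = 2.5, h(m) = 1 (+); new bracket [2.5, 3]
m = 2.75, h(m) = -0.875 (−); new bracket [2.5, 2.75]
m = 2.625, h(m) = 0.09375 (+); new bracket [2.625, 2.75]
m = 2.6875, h(m) = -0.3828 (−); new bracket [2.625, 2.6875]
m = 2.65625, h(m) = -0.1426 (−); new bracket [2.625, 2.65625]

+-+--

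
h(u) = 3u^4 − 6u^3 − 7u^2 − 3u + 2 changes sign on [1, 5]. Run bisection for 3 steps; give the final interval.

[2.5, 3]

h(3) = 11 > 0, so the root lies in [1, 3]
h(2) = -32 < 0, so the root lies in [2, 3]
h(2.5) = -25.8125 < 0, so the root lies in [2.5, 3]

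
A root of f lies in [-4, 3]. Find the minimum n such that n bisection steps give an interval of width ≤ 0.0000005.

Width after n steps is 7/2^n. Need 2^n ≥ 7/0.0000005 = 14000000.
2^23 = 8388608 < 14000000 ≤ 2^24 = 16777216, so n = 24.

24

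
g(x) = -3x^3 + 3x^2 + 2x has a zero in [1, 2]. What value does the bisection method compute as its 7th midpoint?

1.4609375

x = 1.5 gives g = -0.375, negative; keep [1, 1.5]
x = 1.25 gives g = 1.328125, positive; keep [1.25, 1.5]
x = 1.375 gives g = 0.623047, positive; keep [1.375, 1.5]
x = 1.4375 gives g = 0.1628, positive; keep [1.4375, 1.5]
x = 1.46875 gives g = -0.0961, negative; keep [1.4375, 1.46875]
x = 1.453125 gives g = 0.0358, positive; keep [1.453125, 1.46875]
x = 1.4609375 gives g = -0.0295, negative; keep [1.453125, 1.4609375]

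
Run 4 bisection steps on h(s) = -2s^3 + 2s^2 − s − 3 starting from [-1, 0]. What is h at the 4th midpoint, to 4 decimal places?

0.2056

midpoint -0.5: h = -1.75 < 0 → [-1, -0.5]
midpoint -0.75: h = -0.28125 < 0 → [-1, -0.75]
midpoint -0.875: h = 0.746094 > 0 → [-0.875, -0.75]
midpoint -0.8125: h = 0.2056 > 0 → [-0.8125, -0.75]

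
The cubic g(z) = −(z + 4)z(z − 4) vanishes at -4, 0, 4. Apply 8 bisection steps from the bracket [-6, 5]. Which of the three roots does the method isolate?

g(-0.5) = -7.875 < 0, so the root lies in [-6, -0.5]
g(-3.25) = -17.671875 < 0, so the root lies in [-6, -3.25]
g(-4.625) = 24.931641 > 0, so the root lies in [-4.625, -3.25]
g(-3.9375) = -1.9534 < 0, so the root lies in [-4.625, -3.9375]
g(-4.28125) = 9.9715 > 0, so the root lies in [-4.28125, -3.9375]
g(-4.109375) = 3.6449 > 0, so the root lies in [-4.109375, -3.9375]
g(-4.0234375) = 0.7566 > 0, so the root lies in [-4.0234375, -3.9375]
g(-3.98046875) = -0.6204 < 0, so the root lies in [-4.0234375, -3.98046875]

-4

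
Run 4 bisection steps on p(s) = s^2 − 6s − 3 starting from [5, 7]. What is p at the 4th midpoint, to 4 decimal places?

-0.6094

m = 6, p(m) = -3 (−); new bracket [6, 7]
m = 6.5, p(m) = 0.25 (+); new bracket [6, 6.5]
m = 6.25, p(m) = -1.4375 (−); new bracket [6.25, 6.5]
m = 6.375, p(m) = -0.6094 (−); new bracket [6.375, 6.5]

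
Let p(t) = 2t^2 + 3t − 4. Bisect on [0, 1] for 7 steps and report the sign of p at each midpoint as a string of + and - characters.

--+--++

p(0.5) = -2 < 0, so the root lies in [0.5, 1]
p(0.75) = -0.625 < 0, so the root lies in [0.75, 1]
p(0.875) = 0.15625 > 0, so the root lies in [0.75, 0.875]
p(0.8125) = -0.2422 < 0, so the root lies in [0.8125, 0.875]
p(0.84375) = -0.0449 < 0, so the root lies in [0.84375, 0.875]
p(0.859375) = 0.0552 > 0, so the root lies in [0.84375, 0.859375]
p(0.8515625) = 0.005 > 0, so the root lies in [0.84375, 0.8515625]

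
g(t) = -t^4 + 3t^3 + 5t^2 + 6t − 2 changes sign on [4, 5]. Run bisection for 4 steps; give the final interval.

g(4.5) = -10.4375 < 0, so the root lies in [4, 4.5]
g(4.25) = 17.855469 > 0, so the root lies in [4.25, 4.5]
g(4.375) = 4.810303 > 0, so the root lies in [4.375, 4.5]
g(4.4375) = -2.5276 < 0, so the root lies in [4.375, 4.4375]

[4.375, 4.4375]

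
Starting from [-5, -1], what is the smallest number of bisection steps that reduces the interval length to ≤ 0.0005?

13

Width after n steps is 4/2^n. Need 2^n ≥ 4/0.0005 = 8000.
2^12 = 4096 < 8000 ≤ 2^13 = 8192, so n = 13.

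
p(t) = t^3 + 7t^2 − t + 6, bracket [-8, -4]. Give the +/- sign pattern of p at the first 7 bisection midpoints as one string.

p(-6) = 48 > 0, so the root lies in [-8, -6]
p(-7) = 13 > 0, so the root lies in [-8, -7]
p(-7.5) = -14.625 < 0, so the root lies in [-7.5, -7]
p(-7.25) = 0.1094 > 0, so the root lies in [-7.5, -7.25]
p(-7.375) = -7.0215 < 0, so the root lies in [-7.375, -7.25]
p(-7.3125) = -3.3977 < 0, so the root lies in [-7.3125, -7.25]
p(-7.28125) = -1.6297 < 0, so the root lies in [-7.28125, -7.25]

++-+---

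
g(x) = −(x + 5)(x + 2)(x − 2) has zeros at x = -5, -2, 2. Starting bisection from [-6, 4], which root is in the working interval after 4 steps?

g(-1) = 12 > 0, so the root lies in [-1, 4]
g(1.5) = 11.375 > 0, so the root lies in [1.5, 4]
g(2.75) = -27.609375 < 0, so the root lies in [1.5, 2.75]
g(2.125) = -3.6738 < 0, so the root lies in [1.5, 2.125]

2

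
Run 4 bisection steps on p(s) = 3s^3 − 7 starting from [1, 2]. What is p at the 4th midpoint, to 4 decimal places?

-0.2170

p(1.5) = 3.125 > 0, so the root lies in [1, 1.5]
p(1.25) = -1.140625 < 0, so the root lies in [1.25, 1.5]
p(1.375) = 0.798828 > 0, so the root lies in [1.25, 1.375]
p(1.3125) = -0.217 < 0, so the root lies in [1.3125, 1.375]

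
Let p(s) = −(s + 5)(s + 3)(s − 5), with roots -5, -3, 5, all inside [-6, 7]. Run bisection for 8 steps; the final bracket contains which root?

m = 0.5, p(m) = 86.625 (+); new bracket [0.5, 7]
m = 3.75, p(m) = 73.828125 (+); new bracket [3.75, 7]
m = 5.375, p(m) = -32.583984 (−); new bracket [3.75, 5.375]
m = 4.5625, p(m) = 31.6384 (+); new bracket [4.5625, 5.375]
m = 4.96875, p(m) = 2.4825 (+); new bracket [4.96875, 5.375]
m = 5.171875, p(m) = -14.2868 (−); new bracket [4.96875, 5.171875]
m = 5.0703125, p(m) = -5.7143 (−); new bracket [4.96875, 5.0703125]
m = 5.01953125, p(m) = -1.5694 (−); new bracket [4.96875, 5.01953125]

5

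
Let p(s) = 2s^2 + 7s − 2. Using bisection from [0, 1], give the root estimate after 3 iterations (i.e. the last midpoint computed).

p(0.5) = 2 > 0, so the root lies in [0, 0.5]
p(0.25) = -0.125 < 0, so the root lies in [0.25, 0.5]
p(0.375) = 0.90625 > 0, so the root lies in [0.25, 0.375]

0.375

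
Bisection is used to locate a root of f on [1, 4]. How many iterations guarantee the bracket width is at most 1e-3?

Width after n steps is 3/2^n. Need 2^n ≥ 3/1e-3 = 3000.
2^11 = 2048 < 3000 ≤ 2^12 = 4096, so n = 12.

12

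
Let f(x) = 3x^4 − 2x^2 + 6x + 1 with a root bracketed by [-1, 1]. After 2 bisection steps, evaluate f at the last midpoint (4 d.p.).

-2.3125

midpoint 0: f = 1 > 0 → [-1, 0]
midpoint -0.5: f = -2.3125 < 0 → [-0.5, 0]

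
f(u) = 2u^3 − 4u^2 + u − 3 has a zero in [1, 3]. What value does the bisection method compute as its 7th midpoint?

2.109375

f(2) = -1 < 0, so the root lies in [2, 3]
f(2.5) = 5.75 > 0, so the root lies in [2, 2.5]
f(2.25) = 1.78125 > 0, so the root lies in [2, 2.25]
f(2.125) = 0.2539 > 0, so the root lies in [2, 2.125]
f(2.0625) = -0.4058 < 0, so the root lies in [2.0625, 2.125]
f(2.09375) = -0.0843 < 0, so the root lies in [2.09375, 2.125]
f(2.109375) = 0.0827 > 0, so the root lies in [2.09375, 2.109375]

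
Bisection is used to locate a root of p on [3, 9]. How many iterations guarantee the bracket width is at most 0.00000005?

Width after n steps is 6/2^n. Need 2^n ≥ 6/0.00000005 = 120000000.
2^26 = 67108864 < 120000000 ≤ 2^27 = 134217728, so n = 27.

27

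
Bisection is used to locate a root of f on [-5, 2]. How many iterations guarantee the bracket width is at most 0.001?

Width after n steps is 7/2^n. Need 2^n ≥ 7/0.001 = 7000.
2^12 = 4096 < 7000 ≤ 2^13 = 8192, so n = 13.

13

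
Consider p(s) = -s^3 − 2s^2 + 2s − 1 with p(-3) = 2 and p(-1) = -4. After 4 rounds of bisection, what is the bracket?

[-2.875, -2.75]

s = -2 gives p = -5, negative; keep [-3, -2]
s = -2.5 gives p = -2.875, negative; keep [-3, -2.5]
s = -2.75 gives p = -0.828125, negative; keep [-3, -2.75]
s = -2.875 gives p = 0.4824, positive; keep [-2.875, -2.75]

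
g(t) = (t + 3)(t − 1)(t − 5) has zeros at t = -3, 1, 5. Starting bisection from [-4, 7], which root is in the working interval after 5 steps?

midpoint 1.5: g = -7.875 < 0 → [1.5, 7]
midpoint 4.25: g = -17.671875 < 0 → [4.25, 7]
midpoint 5.625: g = 24.931641 > 0 → [4.25, 5.625]
midpoint 4.9375: g = -1.9534 < 0 → [4.9375, 5.625]
midpoint 5.28125: g = 9.9715 > 0 → [4.9375, 5.28125]

5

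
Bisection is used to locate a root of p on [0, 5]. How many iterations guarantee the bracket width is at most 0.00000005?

Width after n steps is 5/2^n. Need 2^n ≥ 5/0.00000005 = 100000000.
2^26 = 67108864 < 100000000 ≤ 2^27 = 134217728, so n = 27.

27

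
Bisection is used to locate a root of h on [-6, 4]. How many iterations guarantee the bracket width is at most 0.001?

Width after n steps is 10/2^n. Need 2^n ≥ 10/0.001 = 10000.
2^13 = 8192 < 10000 ≤ 2^14 = 16384, so n = 14.

14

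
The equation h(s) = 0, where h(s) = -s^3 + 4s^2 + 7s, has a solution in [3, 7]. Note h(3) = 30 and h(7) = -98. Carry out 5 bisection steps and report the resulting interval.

[5.25, 5.375]

m = 5, h(m) = 10 (+); new bracket [5, 7]
m = 6, h(m) = -30 (−); new bracket [5, 6]
m = 5.5, h(m) = -6.875 (−); new bracket [5, 5.5]
m = 5.25, h(m) = 2.2969 (+); new bracket [5.25, 5.5]
m = 5.375, h(m) = -2.0996 (−); new bracket [5.25, 5.375]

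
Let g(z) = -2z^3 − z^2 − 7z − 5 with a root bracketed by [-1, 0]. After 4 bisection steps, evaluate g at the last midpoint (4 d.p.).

z = -0.5 gives g = -1.5, negative; keep [-1, -0.5]
z = -0.75 gives g = 0.53125, positive; keep [-0.75, -0.5]
z = -0.625 gives g = -0.527344, negative; keep [-0.75, -0.625]
z = -0.6875 gives g = -0.0103, negative; keep [-0.75, -0.6875]

-0.0103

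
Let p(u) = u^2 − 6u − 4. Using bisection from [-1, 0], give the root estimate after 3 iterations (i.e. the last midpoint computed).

p(-0.5) = -0.75 < 0, so the root lies in [-1, -0.5]
p(-0.75) = 1.0625 > 0, so the root lies in [-0.75, -0.5]
p(-0.625) = 0.140625 > 0, so the root lies in [-0.625, -0.5]

-0.625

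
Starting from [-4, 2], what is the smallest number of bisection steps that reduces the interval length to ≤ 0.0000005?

24

Width after n steps is 6/2^n. Need 2^n ≥ 6/0.0000005 = 12000000.
2^23 = 8388608 < 12000000 ≤ 2^24 = 16777216, so n = 24.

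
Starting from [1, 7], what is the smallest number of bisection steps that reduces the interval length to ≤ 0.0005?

Width after n steps is 6/2^n. Need 2^n ≥ 6/0.0005 = 12000.
2^13 = 8192 < 12000 ≤ 2^14 = 16384, so n = 14.

14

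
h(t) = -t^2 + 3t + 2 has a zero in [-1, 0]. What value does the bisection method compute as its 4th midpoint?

midpoint -0.5: h = 0.25 > 0 → [-1, -0.5]
midpoint -0.75: h = -0.8125 < 0 → [-0.75, -0.5]
midpoint -0.625: h = -0.265625 < 0 → [-0.625, -0.5]
midpoint -0.5625: h = -0.0039 < 0 → [-0.5625, -0.5]

-0.5625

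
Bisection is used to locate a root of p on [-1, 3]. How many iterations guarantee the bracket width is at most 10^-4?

16

Width after n steps is 4/2^n. Need 2^n ≥ 4/10^-4 = 40000.
2^15 = 32768 < 40000 ≤ 2^16 = 65536, so n = 16.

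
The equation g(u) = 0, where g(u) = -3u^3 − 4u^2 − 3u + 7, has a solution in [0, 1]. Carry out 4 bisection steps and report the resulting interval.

m = 0.5, g(m) = 4.125 (+); new bracket [0.5, 1]
m = 0.75, g(m) = 1.234375 (+); new bracket [0.75, 1]
m = 0.875, g(m) = -0.697266 (−); new bracket [0.75, 0.875]
m = 0.8125, g(m) = 0.3127 (+); new bracket [0.8125, 0.875]

[0.8125, 0.875]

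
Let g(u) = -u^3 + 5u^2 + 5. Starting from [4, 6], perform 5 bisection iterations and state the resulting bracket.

u = 5 gives g = 5, positive; keep [5, 6]
u = 5.5 gives g = -10.125, negative; keep [5, 5.5]
u = 5.25 gives g = -1.890625, negative; keep [5, 5.25]
u = 5.125 gives g = 1.7168, positive; keep [5.125, 5.25]
u = 5.1875 gives g = -0.0457, negative; keep [5.125, 5.1875]

[5.125, 5.1875]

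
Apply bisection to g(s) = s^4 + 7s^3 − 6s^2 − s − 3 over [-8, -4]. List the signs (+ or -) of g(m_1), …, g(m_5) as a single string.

----+

m = -6, g(m) = -429 (−); new bracket [-8, -6]
m = -7, g(m) = -290 (−); new bracket [-8, -7]
m = -7.5, g(m) = -122.0625 (−); new bracket [-8, -7.5]
m = -7.75, g(m) = -6.5117 (−); new bracket [-8, -7.75]
m = -7.875, g(m) = 60.1077 (+); new bracket [-7.875, -7.75]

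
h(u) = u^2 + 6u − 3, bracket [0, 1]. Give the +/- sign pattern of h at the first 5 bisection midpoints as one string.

+---+

u = 0.5 gives h = 0.25, positive; keep [0, 0.5]
u = 0.25 gives h = -1.4375, negative; keep [0.25, 0.5]
u = 0.375 gives h = -0.609375, negative; keep [0.375, 0.5]
u = 0.4375 gives h = -0.1836, negative; keep [0.4375, 0.5]
u = 0.46875 gives h = 0.0322, positive; keep [0.4375, 0.46875]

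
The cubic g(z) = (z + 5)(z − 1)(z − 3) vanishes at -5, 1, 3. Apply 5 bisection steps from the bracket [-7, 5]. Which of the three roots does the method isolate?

-5

z = -1 gives g = 32, positive; keep [-7, -1]
z = -4 gives g = 35, positive; keep [-7, -4]
z = -5.5 gives g = -27.625, negative; keep [-5.5, -4]
z = -4.75 gives g = 11.1406, positive; keep [-5.5, -4.75]
z = -5.125 gives g = -6.2207, negative; keep [-5.125, -4.75]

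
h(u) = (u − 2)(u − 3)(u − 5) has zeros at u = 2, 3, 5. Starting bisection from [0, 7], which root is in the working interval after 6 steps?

m = 3.5, h(m) = -1.125 (−); new bracket [3.5, 7]
m = 5.25, h(m) = 1.828125 (+); new bracket [3.5, 5.25]
m = 4.375, h(m) = -2.041016 (−); new bracket [4.375, 5.25]
m = 4.8125, h(m) = -0.9558 (−); new bracket [4.8125, 5.25]
m = 5.03125, h(m) = 0.1924 (+); new bracket [4.8125, 5.03125]
m = 4.921875, h(m) = -0.4387 (−); new bracket [4.921875, 5.03125]

5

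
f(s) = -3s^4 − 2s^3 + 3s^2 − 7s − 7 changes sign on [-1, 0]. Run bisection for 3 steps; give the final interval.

[-0.875, -0.75]

s = -0.5 gives f = -2.6875, negative; keep [-1, -0.5]
s = -0.75 gives f = -0.167969, negative; keep [-1, -0.75]
s = -0.875 gives f = 1.003174, positive; keep [-0.875, -0.75]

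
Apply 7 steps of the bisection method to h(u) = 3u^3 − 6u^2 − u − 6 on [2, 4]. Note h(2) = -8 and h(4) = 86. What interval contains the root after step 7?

[2.453125, 2.46875]

midpoint 3: h = 18 > 0 → [2, 3]
midpoint 2.5: h = 0.875 > 0 → [2, 2.5]
midpoint 2.25: h = -4.453125 < 0 → [2.25, 2.5]
midpoint 2.375: h = -2.0293 < 0 → [2.375, 2.5]
midpoint 2.4375: h = -0.6394 < 0 → [2.4375, 2.5]
midpoint 2.46875: h = 0.102 > 0 → [2.4375, 2.46875]
midpoint 2.453125: h = -0.2726 < 0 → [2.453125, 2.46875]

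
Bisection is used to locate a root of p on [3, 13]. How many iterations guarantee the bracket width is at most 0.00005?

Width after n steps is 10/2^n. Need 2^n ≥ 10/0.00005 = 200000.
2^17 = 131072 < 200000 ≤ 2^18 = 262144, so n = 18.

18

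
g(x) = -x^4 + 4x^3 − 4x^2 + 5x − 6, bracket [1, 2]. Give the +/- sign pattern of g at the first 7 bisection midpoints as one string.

+-+--+-

m = 1.5, g(m) = 0.9375 (+); new bracket [1, 1.5]
m = 1.25, g(m) = -0.628906 (−); new bracket [1.25, 1.5]
m = 1.375, g(m) = 0.136475 (+); new bracket [1.25, 1.375]
m = 1.3125, g(m) = -0.2517 (−); new bracket [1.3125, 1.375]
m = 1.34375, g(m) = -0.0589 (−); new bracket [1.34375, 1.375]
m = 1.359375, g(m) = 0.0385 (+); new bracket [1.34375, 1.359375]
m = 1.3515625, g(m) = -0.0103 (−); new bracket [1.3515625, 1.359375]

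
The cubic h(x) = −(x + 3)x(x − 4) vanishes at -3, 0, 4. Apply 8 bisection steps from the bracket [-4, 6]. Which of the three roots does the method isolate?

h(1) = 12 > 0, so the root lies in [1, 6]
h(3.5) = 11.375 > 0, so the root lies in [3.5, 6]
h(4.75) = -27.609375 < 0, so the root lies in [3.5, 4.75]
h(4.125) = -3.6738 < 0, so the root lies in [3.5, 4.125]
h(3.8125) = 4.8699 > 0, so the root lies in [3.8125, 4.125]
h(3.96875) = 0.8643 > 0, so the root lies in [3.96875, 4.125]
h(4.046875) = -1.3368 < 0, so the root lies in [3.96875, 4.046875]
h(4.0078125) = -0.2194 < 0, so the root lies in [3.96875, 4.0078125]

4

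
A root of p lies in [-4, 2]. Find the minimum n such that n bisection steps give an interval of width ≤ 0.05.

7

Width after n steps is 6/2^n. Need 2^n ≥ 6/0.05 = 120.
2^6 = 64 < 120 ≤ 2^7 = 128, so n = 7.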